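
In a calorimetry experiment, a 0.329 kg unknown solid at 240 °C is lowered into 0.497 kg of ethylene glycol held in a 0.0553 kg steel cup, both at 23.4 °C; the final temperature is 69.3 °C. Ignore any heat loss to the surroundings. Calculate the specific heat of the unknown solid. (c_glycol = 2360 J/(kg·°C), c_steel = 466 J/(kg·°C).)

c ≈ 980 J/(kg·°C)

Let T be the final temperature. ΣQ_i = 0:
0.329×c×(69.3 − 240) + 0.497×2360×(69.3 − 23.4) + 0.0553×466×(69.3 − 23.4) = 0
-56.16 c = -55020
c = -55020/-56.16 ≈ 979.7 J/(kg·°C)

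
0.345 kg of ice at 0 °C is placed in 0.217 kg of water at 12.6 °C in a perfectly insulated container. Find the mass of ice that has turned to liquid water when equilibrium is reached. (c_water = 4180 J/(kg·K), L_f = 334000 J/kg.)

m_melted ≈ 0.0342 kg

Cooling the water to 0 °C releases 0.217×4180×12.6 = 11429 J.
Fully melting the ice requires m_ice L_f = 0.345×334000 = 115230 J.
Since 11429 < 115230 J, not all the ice melts; equilibrium is at 0 °C.
m_melt = 11429 / L_f = 0.03422 kg.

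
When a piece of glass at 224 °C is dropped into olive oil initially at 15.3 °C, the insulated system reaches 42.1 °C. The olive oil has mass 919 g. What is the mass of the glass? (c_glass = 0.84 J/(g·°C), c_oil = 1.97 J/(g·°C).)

m ≈ 318 g

Net heat exchanged in the isolated system is zero:
m×0.84×(42.1 − 224) + 919×1.97×(42.1 − 15.3) = 0
-152.8 m = -48520
m = -48520/-152.8 ≈ 317.5 g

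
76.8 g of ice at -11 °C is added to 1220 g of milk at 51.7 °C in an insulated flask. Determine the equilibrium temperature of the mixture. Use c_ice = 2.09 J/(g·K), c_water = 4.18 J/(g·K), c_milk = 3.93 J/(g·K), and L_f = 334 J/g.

Setting the total heat transfer to zero:
warm ice to 0 °C: 76.8×2.09×(0 − (-11)) = 1765.6
  melt ice: 76.8×334 = 25651
  warm the meltwater: 321.02 T
  milk cools: 1220×3.93×(T − 51.7) = 4794.6(T − 51.7)
5115.6 T = 247881 − 27417 = 220464
T ≈ 43.10 °C (positive, so assuming full melt was valid).

T_f ≈ 43.1 °C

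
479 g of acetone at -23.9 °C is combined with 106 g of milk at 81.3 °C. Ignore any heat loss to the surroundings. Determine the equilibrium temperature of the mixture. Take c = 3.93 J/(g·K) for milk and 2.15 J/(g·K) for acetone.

Conservation of energy gives ΣQ = 0:
106×3.93×(T − 81.3) + 479×2.15×(T − (-23.9)) = 0
1446.4 T = 9254.5
T = 9254.5 / 1446.4 = 6.4 °C

T_f ≈ 6.4 °C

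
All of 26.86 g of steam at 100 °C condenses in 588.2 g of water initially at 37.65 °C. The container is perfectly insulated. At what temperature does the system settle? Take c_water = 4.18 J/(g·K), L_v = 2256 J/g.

Energy balance with sensible and latent terms:
condense steam: −26.86·2256 = −60596
  condensed water 100 °C→T: 112.27(T − 100)
  water warms: 588.2·4.18·(T − 37.65) = 2458.7(T − 37.65)
2571 T = 60596 + 11227 + 92569 = 164393
T ≈ 63.94 °C, under the boiling point, so the assumption holds.

T_f ≈ 63.9 °C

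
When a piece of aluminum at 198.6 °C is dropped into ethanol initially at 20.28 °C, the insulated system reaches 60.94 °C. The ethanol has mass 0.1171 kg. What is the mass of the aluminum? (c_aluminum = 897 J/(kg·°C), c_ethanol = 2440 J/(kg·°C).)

m ≈ 0.0941 kg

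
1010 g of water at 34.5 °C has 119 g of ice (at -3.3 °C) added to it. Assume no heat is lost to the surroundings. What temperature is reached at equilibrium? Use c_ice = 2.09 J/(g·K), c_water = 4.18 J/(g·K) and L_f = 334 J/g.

Heat gained plus heat lost sum to zero:
warm ice to 0 °C: 119×2.09×(0 − (-3.3)) = 820.74; fusion: m_ice L_f = 119×334 = 39746; warm the meltwater: 497.42 T; water: 4221.8(T − 34.5)
4719.2 T = 145652 − 40567 = 105085
T ≈ 22.27 °C. Since T > 0 °C, the all-ice-melts assumption holds.

T_f ≈ 22.3 °C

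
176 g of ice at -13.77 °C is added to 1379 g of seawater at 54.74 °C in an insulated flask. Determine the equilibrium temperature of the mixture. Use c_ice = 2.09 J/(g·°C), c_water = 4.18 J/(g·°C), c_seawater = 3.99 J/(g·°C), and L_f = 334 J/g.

Net heat exchanged in the isolated system is zero:
ice -13.77→0 °C: 176×2.09×13.77 = 5065.2; fusion: m_ice L_f = 176×334 = 58784; warm the meltwater: 735.68 T; seawater cools: 1379×3.99×(T − 54.74) = 5502.2(T − 54.74)
6237.9 T = 301191 − 63849 = 237342
T ≈ 38.05 °C (positive, so assuming full melt was valid).

T_f ≈ 38.0 °C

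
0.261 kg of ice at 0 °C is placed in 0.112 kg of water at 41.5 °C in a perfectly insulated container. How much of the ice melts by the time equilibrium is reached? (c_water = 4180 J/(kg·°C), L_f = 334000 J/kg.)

Water can give up m c ΔT = 0.112·4180·41.5 = 19429 J before reaching 0 °C.
Melting all 0.261 kg of ice would need 0.261·334000 = 87174 J.
That's not enough to melt it all — equilibrium is at 0 °C with ice remaining.
m_melt = 19429 / L_f = 0.05817 kg.

m_melted ≈ 0.0582 kg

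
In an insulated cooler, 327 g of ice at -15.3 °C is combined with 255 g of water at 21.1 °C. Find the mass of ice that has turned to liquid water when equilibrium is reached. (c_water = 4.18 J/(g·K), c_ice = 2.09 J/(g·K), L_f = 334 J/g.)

Water can give up m c ΔT = 255×4.18×21.1 = 22490 J before reaching 0 °C.
Of that, 327×2.09×15.3 = 10456 J goes to bring the ice to 0 °C, leaving 12034 J.
Melting all 327 g of ice would need 327×334 = 109218 J.
That's not enough to melt it all — equilibrium is at 0 °C with ice remaining.
m_melt = 12034 / L_f = 36.03 g.

m_melted ≈ 36 g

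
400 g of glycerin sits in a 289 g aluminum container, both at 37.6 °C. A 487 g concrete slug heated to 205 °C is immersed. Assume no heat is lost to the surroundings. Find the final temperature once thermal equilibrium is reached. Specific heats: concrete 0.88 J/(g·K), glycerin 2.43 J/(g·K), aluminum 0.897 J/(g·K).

T_f ≈ 80.8 °C

Net heat exchanged in the isolated system is zero:
487*0.88*(T − 205) + 400*2.43*(T − 37.6) + 289*0.897*(T − 37.6) = 0
428.56(T − 205) + 972(T − 37.6) + 259.23(T − 37.6) = 0
1659.8 T = 134149
T ≈ 80.82 °C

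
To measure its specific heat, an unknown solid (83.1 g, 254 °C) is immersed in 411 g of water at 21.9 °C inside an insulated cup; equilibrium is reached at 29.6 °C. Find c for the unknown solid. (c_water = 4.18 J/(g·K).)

c ≈ 0.709 J/(g·K)

Heat gained plus heat lost sum to zero:
83.1×c×(29.6 − 254) + 411×4.18×(29.6 − 21.9) = 0
-18648 c = -13228
c = -13228/-18648 ≈ 0.7094 J/(g·K)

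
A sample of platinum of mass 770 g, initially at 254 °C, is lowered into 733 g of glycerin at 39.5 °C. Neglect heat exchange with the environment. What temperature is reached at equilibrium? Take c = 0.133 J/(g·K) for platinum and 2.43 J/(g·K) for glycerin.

Net heat exchanged in the isolated system is zero:
770×0.133×(T − 254) + 733×2.43×(T − 39.5) = 0
1883.6 T = 96369
T ≈ 51.16 °C

T_f ≈ 51.2 °C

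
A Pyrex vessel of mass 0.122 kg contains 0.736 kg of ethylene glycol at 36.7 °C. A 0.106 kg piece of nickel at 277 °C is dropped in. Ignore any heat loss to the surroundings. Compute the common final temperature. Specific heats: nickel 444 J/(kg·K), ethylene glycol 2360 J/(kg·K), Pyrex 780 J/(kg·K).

Net heat exchanged in the isolated system is zero:
0.106*444*(T − 277) + 0.736*2360*(T − 36.7) + 0.122*780*(T − 36.7) = 0
47.06(T − 277) + 1737(T − 36.7) + 95.16(T − 36.7) = 0
1879.2 T = 80276
T = 80276 / 1879.2 = 42.7 °C

T_f ≈ 42.7 °C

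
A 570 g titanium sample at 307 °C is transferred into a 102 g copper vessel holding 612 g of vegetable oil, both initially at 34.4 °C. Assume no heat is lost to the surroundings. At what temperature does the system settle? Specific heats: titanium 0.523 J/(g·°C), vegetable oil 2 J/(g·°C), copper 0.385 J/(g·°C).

T_f ≈ 86.4 °C

Net heat exchanged in the isolated system is zero:
570*0.523*(T − 307) + 612*2*(T − 34.4) + 102*0.385*(T − 34.4) = 0
298.11(T − 307) + 1224(T − 34.4) + 39.27(T − 34.4) = 0
1561.4 T = 134976
T = 134976/1561.4 ≈ 86.45 °C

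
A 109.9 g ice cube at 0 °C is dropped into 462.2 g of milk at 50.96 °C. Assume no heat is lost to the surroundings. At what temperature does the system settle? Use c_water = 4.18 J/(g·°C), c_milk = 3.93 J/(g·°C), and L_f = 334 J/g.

T_f ≈ 24.5 °C

Sum of m c ΔT and latent-heat terms is zero:
latent heat to melt: 109.9×334 = 36707
  meltwater 0→T: 109.9×4.18×T = 459.38 T
  milk: 1816.4(T − 50.96)
2275.8 T = 92566 − 36707 = 55859
T ≈ 24.54 °C — above 0 °C, consistent with complete melting.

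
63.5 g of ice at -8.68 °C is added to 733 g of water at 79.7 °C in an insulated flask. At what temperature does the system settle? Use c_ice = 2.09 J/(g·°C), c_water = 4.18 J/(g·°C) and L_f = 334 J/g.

Net heat exchanged in the isolated system is zero:
ice -8.68→0 °C: 63.5×2.09×8.68 = 1152; melt ice: 63.5×334 = 21209; meltwater 0→T: 63.5×4.18×T = 265.43 T; water: 3063.9(T − 79.7)
3329.4 T = 244196 − 22361 = 221835
T ≈ 66.63 °C. Since T > 0 °C, the all-ice-melts assumption holds.

T_f ≈ 66.6 °C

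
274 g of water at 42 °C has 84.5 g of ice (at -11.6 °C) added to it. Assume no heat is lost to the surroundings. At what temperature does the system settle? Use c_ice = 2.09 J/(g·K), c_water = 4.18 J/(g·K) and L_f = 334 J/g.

Conservation of energy gives ΣQ = 0:
ice -11.6→0 °C: 84.5·2.09·11.6 = 2048.6; melt ice: 84.5·334 = 28223; meltwater 0→T: 84.5·4.18·T = 353.21 T; water cools: 274·4.18·(T − 42) = 1145.3(T − 42)
1498.5 T = 48103 − 30272 = 17832
T ≈ 11.90 °C — above 0 °C, consistent with complete melting.

T_f ≈ 11.9 °C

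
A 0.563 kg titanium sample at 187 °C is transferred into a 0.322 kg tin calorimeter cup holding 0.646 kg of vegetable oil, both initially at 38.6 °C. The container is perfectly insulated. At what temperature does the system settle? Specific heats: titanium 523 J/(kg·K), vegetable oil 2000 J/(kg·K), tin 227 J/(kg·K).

T_f ≈ 64.9 °C

Energy conservation, ΣQ = 0:
0.563×523×(T − 187) + 0.646×2000×(T − 38.6) + 0.322×227×(T − 38.6) = 0
294.45(T − 187) + 1292(T − 38.6) + 73.09(T − 38.6) = 0
(294.45 + 1292 + 73.09) T = 294.45×187 + 1292×38.6 + 73.09×38.6
T = 107755 / 1659.5 = 64.9 °C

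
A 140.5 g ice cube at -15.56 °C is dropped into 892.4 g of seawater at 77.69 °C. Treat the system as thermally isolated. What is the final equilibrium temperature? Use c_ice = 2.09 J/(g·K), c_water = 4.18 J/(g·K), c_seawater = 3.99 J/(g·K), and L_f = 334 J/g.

T_f ≈ 54.3 °C

Net heat exchanged in the isolated system is zero:
ice -15.56→0 °C: 140.5·2.09·15.56 = 4569.1; fusion: m_ice L_f = 140.5·334 = 46927; warm the meltwater: 587.29 T; seawater cools: 892.4·3.99·(T − 77.69) = 3560.7(T − 77.69)
4148 T = 276629 − 51496 = 225133
T ≈ 54.28 °C — above 0 °C, consistent with complete melting.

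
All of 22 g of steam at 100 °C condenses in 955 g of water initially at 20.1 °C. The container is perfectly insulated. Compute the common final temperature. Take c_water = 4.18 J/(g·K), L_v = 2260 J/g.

T_f ≈ 34.1 °C

Energy conservation, ΣQ = 0:
latent heat released on condensation: 22·2260 = 49720
  condensed water 100 °C→T: 91.96(T − 100)
  water warms: 955·4.18·(T − 20.1) = 3991.9(T − 20.1)
4083.9 T = 49720 + 9196 + 80237 = 139153
T ≈ 34.07 °C (< 100 °C, so full condensation is consistent).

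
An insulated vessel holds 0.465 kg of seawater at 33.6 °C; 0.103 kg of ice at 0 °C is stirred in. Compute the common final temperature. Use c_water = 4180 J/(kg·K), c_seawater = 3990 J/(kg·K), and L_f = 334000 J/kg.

T_f ≈ 12.2 °C

Heat gained plus heat lost sum to zero:
fusion: m_ice L_f = 0.103·334000 = 34402; meltwater 0→T: 0.103·4180·T = 430.54 T; seawater: 1855.4(T − 33.6)
2285.9 T = 62340 − 34402 = 27938
T ≈ 12.22 °C. Since T > 0 °C, the all-ice-melts assumption holds.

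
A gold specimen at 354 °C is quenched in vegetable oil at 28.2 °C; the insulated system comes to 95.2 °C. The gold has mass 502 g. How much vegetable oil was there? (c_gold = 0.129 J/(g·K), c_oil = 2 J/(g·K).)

|Q_gold| = |Q_oil|:
502·0.129·(354 − 95.2) = m·2·(95.2 − 28.2)
134 m = 16759  ⇒  m ≈ 125.1 g

m ≈ 125 g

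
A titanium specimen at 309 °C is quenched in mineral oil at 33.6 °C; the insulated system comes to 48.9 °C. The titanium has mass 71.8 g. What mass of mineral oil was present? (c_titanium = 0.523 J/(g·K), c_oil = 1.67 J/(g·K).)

m ≈ 382 g

|Q_titanium| = |Q_oil|:
71.8·0.523·(309 − 48.9) = m·1.67·(48.9 − 33.6)
25.55 m = 9767.1  ⇒  m ≈ 382.3 g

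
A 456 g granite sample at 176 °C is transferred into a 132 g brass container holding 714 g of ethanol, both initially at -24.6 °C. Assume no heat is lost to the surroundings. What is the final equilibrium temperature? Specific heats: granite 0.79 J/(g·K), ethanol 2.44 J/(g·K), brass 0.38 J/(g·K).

Energy conservation, ΣQ = 0:
456·0.79·(T − 176) + 714·2.44·(T − (-24.6)) + 132·0.38·(T − (-24.6)) = 0
2152.6 T = 19311
T = 19311 / 2152.6 = 8.97 °C

T_f ≈ 9.0 °C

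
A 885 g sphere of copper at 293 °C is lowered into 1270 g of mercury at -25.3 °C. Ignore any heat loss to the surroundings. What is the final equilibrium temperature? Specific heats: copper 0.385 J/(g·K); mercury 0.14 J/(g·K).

T_f ≈ 183.9 °C

Let T be the final temperature. ΣQ_i = 0:
885*0.385*(T − 293) + 1270*0.14*(T − (-25.3)) = 0
340.73(T − 293) + 177.8(T − (-25.3)) = 0
(340.73 + 177.8) T = 340.73*293 + 177.8*(-25.3)
T = 95334 / 518.53 = 184 °C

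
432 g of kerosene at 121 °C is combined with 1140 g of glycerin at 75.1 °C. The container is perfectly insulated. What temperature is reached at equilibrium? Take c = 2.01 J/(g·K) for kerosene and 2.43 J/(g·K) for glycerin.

T_f ≈ 86.1 °C

Heat gained plus heat lost sum to zero:
432×2.01×(T − 121) + 1140×2.43×(T − 75.1) = 0
868.32(T − 121) + 2770.2(T − 75.1) = 0
(868.32 + 2770.2) T = 868.32×121 + 2770.2×75.1
T ≈ 86.05 °C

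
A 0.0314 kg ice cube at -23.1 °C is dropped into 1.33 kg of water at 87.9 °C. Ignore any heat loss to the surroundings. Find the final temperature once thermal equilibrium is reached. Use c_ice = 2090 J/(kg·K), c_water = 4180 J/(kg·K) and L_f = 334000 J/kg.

T_f ≈ 83.8 °C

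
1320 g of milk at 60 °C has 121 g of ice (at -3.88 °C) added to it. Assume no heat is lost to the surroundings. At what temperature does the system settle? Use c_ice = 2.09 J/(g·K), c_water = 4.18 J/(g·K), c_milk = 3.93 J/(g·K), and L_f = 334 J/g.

T_f ≈ 47.4 °C

Energy conservation, ΣQ = 0:
ice -3.88→0 °C: 121·2.09·3.88 = 981.21; fusion: m_ice L_f = 121·334 = 40414; warm the meltwater: 505.78 T; milk cools: 1320·3.93·(T − 60) = 5187.6(T − 60)
5693.4 T = 311256 − 41395 = 269861
T ≈ 47.40 °C. Since T > 0 °C, the all-ice-melts assumption holds.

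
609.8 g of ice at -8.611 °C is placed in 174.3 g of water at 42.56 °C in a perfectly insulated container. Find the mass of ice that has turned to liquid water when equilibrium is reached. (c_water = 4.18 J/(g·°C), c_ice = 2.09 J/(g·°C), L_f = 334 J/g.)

m_melted ≈ 60 g

Water can give up m c ΔT = 174.3×4.18×42.56 = 31008 J before reaching 0 °C.
Of that, 609.8×2.09×8.611 = 10975 J goes to bring the ice to 0 °C, leaving 20034 J.
To melt every bit of ice: 609.8×334 = 203673 J.
Since 20034 < 203673 J, not all the ice melts; equilibrium is at 0 °C.
Mass melted = 20034/334 ≈ 59.98 g.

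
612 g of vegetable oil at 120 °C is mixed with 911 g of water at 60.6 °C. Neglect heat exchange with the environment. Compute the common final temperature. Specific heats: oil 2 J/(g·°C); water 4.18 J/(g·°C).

Taking heat into each body as positive, Σ m c ΔT = 0:
612·2·(T − 120) + 911·4.18·(T − 60.6) = 0
5032 T = 377644
T = 377644/5032 ≈ 75.05 °C

T_f ≈ 75.0 °C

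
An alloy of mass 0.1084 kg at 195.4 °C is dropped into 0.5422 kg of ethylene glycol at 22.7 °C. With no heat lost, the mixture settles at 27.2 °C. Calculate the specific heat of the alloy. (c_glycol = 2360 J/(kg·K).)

c ≈ 316 J/(kg·K)

Conservation of energy gives ΣQ = 0:
0.1084·c·(27.2 − 195.4) + 0.5422·2360·(27.2 − 22.7) = 0
-18.23 c = -5758.2
c = -5758.2/-18.23 ≈ 315.8 J/(kg·K)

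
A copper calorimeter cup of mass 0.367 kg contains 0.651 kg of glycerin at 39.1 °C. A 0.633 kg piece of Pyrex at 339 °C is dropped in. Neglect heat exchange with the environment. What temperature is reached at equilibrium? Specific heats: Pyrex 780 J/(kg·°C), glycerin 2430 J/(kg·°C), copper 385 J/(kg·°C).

T_f ≈ 105.9 °C

Let T be the final temperature. ΣQ_i = 0:
0.633×780×(T − 339) + 0.651×2430×(T − 39.1) + 0.367×385×(T − 39.1) = 0
2217 T = 234756
T = 234756/2217 ≈ 105.89 °C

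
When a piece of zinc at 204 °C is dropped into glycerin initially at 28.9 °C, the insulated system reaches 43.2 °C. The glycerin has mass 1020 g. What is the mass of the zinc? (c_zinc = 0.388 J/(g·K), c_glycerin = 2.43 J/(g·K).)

Setting the total heat transfer to zero:
m·0.388·(43.2 − 204) + 1020·2.43·(43.2 − 28.9) = 0
-62.39 m = -35444
m = -35444/-62.39 ≈ 568.1 g

m ≈ 568 g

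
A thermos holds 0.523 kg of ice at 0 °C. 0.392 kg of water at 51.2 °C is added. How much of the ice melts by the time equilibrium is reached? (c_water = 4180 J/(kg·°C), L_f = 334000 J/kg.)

m_melted ≈ 0.251 kg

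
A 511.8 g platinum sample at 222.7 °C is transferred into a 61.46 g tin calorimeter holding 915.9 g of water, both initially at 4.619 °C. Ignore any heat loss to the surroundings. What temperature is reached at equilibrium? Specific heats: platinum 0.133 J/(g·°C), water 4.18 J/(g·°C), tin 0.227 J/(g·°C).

Heat gained plus heat lost sum to zero:
511.8×0.133×(T − 222.7) + 915.9×4.18×(T − 4.619) + 61.46×0.227×(T − 4.619) = 0
68.07(T − 222.7) + 3828.5(T − 4.619) + 13.95(T − 4.619) = 0
(68.07 + 3828.5 + 13.95) T = 68.07×222.7 + 3828.5×4.619 + 13.95×4.619
T = 32907/3910.5 ≈ 8.42 °C

T_f ≈ 8.4 °C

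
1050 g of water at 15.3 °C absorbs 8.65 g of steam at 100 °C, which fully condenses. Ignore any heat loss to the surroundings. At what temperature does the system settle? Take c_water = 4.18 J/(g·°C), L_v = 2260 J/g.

Sum of m c ΔT and latent-heat terms is zero:
latent heat released on condensation: 8.65×2260 = 19549
  condensed water 100 °C→T: 36.16(T − 100)
  original water: 4389(T − 15.3)
4425.2 T = 19549 + 3615.7 + 67152 = 90316
T ≈ 20.41 °C — below 100 °C, confirming all the steam condensed.

T_f ≈ 20.4 °C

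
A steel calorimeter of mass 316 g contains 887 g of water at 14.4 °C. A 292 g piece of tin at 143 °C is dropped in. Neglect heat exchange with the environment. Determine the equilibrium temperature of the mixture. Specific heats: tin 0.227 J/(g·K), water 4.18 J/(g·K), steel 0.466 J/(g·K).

Taking heat into each body as positive, Σ m c ΔT = 0:
292*0.227*(T − 143) + 887*4.18*(T − 14.4) + 316*0.466*(T − 14.4) = 0
66.28(T − 143) + 3707.7(T − 14.4) + 147.26(T − 14.4) = 0
3921.2 T = 64989
T ≈ 16.57 °C

T_f ≈ 16.6 °C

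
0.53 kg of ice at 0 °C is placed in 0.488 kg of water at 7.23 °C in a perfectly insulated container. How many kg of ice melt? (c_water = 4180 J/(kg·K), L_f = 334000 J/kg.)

m_melted ≈ 0.0442 kg

Heat available from the water dropping to 0 °C: 0.488·4180·7.23 = 14748 J.
Fully melting the ice requires m_ice L_f = 0.53·334000 = 177020 J.
That's not enough to melt it all — equilibrium is at 0 °C with ice remaining.
m_melt = 14748 / L_f = 0.04416 kg.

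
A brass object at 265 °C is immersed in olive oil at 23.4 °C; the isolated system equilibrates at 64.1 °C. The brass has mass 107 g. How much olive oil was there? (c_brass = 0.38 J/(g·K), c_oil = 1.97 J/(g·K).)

m ≈ 102 g

Heat gained plus heat lost sum to zero:
107·0.38·(64.1 − 265) + m·1.97·(64.1 − 23.4) = 0
80.18 m = 8168.6
m = 8168.6/80.18 ≈ 101.9 g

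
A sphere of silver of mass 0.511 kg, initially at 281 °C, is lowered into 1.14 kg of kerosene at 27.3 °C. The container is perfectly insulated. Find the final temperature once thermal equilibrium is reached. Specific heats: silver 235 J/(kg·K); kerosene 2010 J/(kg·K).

Setting the total heat transfer to zero:
0.511*235*(T − 281) + 1.14*2010*(T − 27.3) = 0
120.09(T − 281) + 2291.4(T − 27.3) = 0
(120.09 + 2291.4) T = 120.09*281 + 2291.4*27.3
T ≈ 39.93 °C

T_f ≈ 39.9 °C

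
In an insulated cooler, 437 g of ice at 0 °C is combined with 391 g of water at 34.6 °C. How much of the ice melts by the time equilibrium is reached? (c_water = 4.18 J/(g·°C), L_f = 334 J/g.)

Heat available from the water dropping to 0 °C: 391×4.18×34.6 = 56550 J.
Fully melting the ice requires m_ice L_f = 437×334 = 145958 J.
Since 56550 < 145958 J, not all the ice melts; equilibrium is at 0 °C.
Mass melted = 56550/334 ≈ 169.3 g.

m_melted ≈ 169 g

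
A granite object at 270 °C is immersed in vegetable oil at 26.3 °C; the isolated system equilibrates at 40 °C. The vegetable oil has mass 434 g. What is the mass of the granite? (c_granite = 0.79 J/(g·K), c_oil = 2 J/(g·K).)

m ≈ 65.4 g

Heat lost by the granite = heat gained by the oil:
m×0.79×(270 − 40) = 434×2×(40 − 26.3)
181.7 m = 11892  ⇒  m ≈ 65.45 g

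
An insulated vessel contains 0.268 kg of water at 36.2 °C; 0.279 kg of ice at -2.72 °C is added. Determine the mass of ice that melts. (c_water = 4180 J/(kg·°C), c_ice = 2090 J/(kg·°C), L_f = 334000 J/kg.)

m_melted ≈ 0.117 kg

Water can give up m c ΔT = 0.268·4180·36.2 = 40553 J before reaching 0 °C.
Warming the ice to 0 °C takes 0.279·2090·2.72 = 1586.1 J, leaving 38967 J for melting.
Fully melting the ice requires m_ice L_f = 0.279·334000 = 93186 J.
That's not enough to melt it all — equilibrium is at 0 °C with ice remaining.
Mass melted = 38967/334000 ≈ 0.1167 kg.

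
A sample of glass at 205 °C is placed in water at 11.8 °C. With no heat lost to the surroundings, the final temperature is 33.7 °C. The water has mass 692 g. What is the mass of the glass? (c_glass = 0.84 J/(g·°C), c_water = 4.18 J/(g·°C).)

Taking heat into each body as positive, Σ m c ΔT = 0:
m×0.84×(33.7 − 205) + 692×4.18×(33.7 − 11.8) = 0
-143.89 m = -63347
m = -63347/-143.89 ≈ 440.2 g

m ≈ 440 g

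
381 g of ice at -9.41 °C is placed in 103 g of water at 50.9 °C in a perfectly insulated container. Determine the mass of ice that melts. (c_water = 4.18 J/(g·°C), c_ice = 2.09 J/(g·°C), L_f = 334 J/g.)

m_melted ≈ 43.2 g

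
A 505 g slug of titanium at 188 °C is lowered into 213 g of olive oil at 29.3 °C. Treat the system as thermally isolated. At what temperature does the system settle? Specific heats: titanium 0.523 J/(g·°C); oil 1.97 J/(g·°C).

T_f ≈ 90.6 °C

Heat lost by the titanium equals heat gained by the oil:
505×0.523×(188 − T) = 213×1.97×(T − 29.3)
264.12(188 − T) = 419.61(T − 29.3)
683.73 T = 61948  ⇒  T ≈ 90.60 °C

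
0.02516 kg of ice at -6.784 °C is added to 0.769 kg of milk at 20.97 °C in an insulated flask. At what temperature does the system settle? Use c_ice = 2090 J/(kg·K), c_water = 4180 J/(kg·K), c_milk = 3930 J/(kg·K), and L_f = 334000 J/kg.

T_f ≈ 17.5 °C

Net heat exchanged in the isolated system is zero:
warm ice to 0 °C: 0.02516·2090·(0 − (-6.784)) = 356.73; latent heat to melt: 0.02516·334000 = 8403.4; meltwater 0→T: 0.02516·4180·T = 105.17 T; milk cools: 0.769·3930·(T − 20.97) = 3022.2(T − 20.97)
3127.3 T = 63375 − 8760.2 = 54615
T ≈ 17.46 °C (positive, so assuming full melt was valid).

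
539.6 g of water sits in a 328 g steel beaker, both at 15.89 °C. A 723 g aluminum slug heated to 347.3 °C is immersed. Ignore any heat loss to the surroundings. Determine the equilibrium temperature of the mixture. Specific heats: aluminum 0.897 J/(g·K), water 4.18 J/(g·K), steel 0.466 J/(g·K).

T_f = Σ m_i c_i T_i / Σ m_i c_i:
T_f = (648.53·347.3 + 2255.5·15.89 + 152.85·15.89) / (648.53 + 2255.5 + 152.85)
    = 263504 / 3056.9 ≈ 86.20 °C

T_f ≈ 86.2 °C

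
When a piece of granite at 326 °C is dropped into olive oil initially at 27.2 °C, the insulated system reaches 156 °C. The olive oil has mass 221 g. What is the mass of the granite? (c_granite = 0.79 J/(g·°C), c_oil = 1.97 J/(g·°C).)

m ≈ 418 g

|Q_granite| = |Q_oil|:
m×0.79×(326 − 156) = 221×1.97×(156 − 27.2)
134.3 m = 56076  ⇒  m ≈ 417.5 g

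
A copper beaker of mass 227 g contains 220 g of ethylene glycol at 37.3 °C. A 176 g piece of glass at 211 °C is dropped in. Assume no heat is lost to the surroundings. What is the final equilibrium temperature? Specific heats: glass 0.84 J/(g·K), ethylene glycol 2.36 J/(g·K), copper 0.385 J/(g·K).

T_f is the heat-capacity-weighted average of the initial temperatures:
T_f = (147.84×211 + 519.2×37.3 + 87.39×37.3) / (147.84 + 519.2 + 87.39)
    = 53820 / 754.43 ≈ 71.34 °C

T_f ≈ 71.3 °C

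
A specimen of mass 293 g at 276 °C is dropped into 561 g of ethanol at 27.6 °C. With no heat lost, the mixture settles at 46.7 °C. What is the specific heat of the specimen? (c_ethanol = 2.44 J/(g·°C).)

c ≈ 0.389 J/(g·°C)

Heat lost by the specimen = heat gained by the ethanol:
293×c×(276 − 46.7) = 561×2.44×(46.7 − 27.6)
67185 c = 26145  ⇒  c ≈ 0.3891 J/(g·°C)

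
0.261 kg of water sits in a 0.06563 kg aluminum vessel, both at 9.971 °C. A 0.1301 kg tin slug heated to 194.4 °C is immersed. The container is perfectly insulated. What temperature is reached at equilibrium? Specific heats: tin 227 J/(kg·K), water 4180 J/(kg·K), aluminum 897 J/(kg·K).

T_f ≈ 14.6 °C

T_f is the heat-capacity-weighted average of the initial temperatures:
T_f = (29.53*194.4 + 1091*9.971 + 58.87*9.971) / (29.53 + 1091 + 58.87)
    = 17206 / 1179.4 ≈ 14.59 °C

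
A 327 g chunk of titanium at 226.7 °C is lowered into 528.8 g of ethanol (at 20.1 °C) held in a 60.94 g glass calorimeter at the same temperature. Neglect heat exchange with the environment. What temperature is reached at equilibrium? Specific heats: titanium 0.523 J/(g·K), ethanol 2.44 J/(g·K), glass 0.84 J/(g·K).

Conservation of energy gives ΣQ = 0:
327·0.523·(T − 226.7) + 528.8·2.44·(T − 20.1) + 60.94·0.84·(T − 20.1) = 0
171.02(T − 226.7) + 1290.3(T − 20.1) + 51.19(T − 20.1) = 0
(171.02 + 1290.3 + 51.19) T = 171.02·226.7 + 1290.3·20.1 + 51.19·20.1
T = 65734 / 1512.5 = 43.5 °C

T_f ≈ 43.5 °C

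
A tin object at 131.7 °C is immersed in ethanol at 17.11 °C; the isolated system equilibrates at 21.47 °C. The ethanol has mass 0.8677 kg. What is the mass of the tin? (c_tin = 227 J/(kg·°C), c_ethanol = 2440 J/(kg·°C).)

|Q_tin| = |Q_ethanol|:
m·227·(131.7 − 21.47) = 0.8677·2440·(21.47 − 17.11)
25022 m = 9230.9  ⇒  m ≈ 0.3689 kg

m ≈ 0.369 kg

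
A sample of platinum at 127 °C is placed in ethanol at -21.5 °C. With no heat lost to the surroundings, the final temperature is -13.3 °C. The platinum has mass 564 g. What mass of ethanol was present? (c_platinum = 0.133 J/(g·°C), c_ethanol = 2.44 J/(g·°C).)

m ≈ 526 g

Heat lost by the platinum = heat gained by the ethanol:
564×0.133×(127 − -13.3) = m×2.44×(-13.3 − (-21.5))
20.01 m = 10524  ⇒  m ≈ 526 g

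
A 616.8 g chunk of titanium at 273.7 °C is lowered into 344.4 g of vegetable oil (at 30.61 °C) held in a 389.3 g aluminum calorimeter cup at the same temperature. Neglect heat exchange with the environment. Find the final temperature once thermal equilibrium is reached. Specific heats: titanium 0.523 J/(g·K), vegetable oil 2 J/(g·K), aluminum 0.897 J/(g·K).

T_f ≈ 88.2 °C

T_f = Σ m_i c_i T_i / Σ m_i c_i:
T_f = (322.59·273.7 + 688.8·30.61 + 349.2·30.61) / (322.59 + 688.8 + 349.2)
    = 120065 / 1360.6 ≈ 88.25 °C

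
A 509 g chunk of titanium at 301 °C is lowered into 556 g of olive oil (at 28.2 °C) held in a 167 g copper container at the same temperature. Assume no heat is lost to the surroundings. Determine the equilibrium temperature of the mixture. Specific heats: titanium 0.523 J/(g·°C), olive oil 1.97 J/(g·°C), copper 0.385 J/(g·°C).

Let T be the final temperature. ΣQ_i = 0:
509×0.523×(T − 301) + 556×1.97×(T − 28.2) + 167×0.385×(T − 28.2) = 0
(266.21 + 1095.3 + 64.3) T = 266.21×301 + 1095.3×28.2 + 64.3×28.2
T ≈ 79.13 °C

T_f ≈ 79.1 °C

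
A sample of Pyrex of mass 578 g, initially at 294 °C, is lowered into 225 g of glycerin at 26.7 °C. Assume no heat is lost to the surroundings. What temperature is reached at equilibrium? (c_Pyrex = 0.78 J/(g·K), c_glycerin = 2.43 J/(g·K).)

T_f is the heat-capacity-weighted average of the initial temperatures:
T_f = (450.84·294 + 546.75·26.7) / (450.84 + 546.75)
    = 147145 / 997.59 ≈ 147.50 °C

T_f ≈ 147.5 °C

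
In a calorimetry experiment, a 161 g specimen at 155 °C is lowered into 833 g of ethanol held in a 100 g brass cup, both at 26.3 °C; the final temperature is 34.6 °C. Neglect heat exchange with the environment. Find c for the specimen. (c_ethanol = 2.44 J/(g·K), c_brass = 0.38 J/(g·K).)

Setting the total heat transfer to zero:
161×c×(34.6 − 155) + 833×2.44×(34.6 − 26.3) + 100×0.38×(34.6 − 26.3) = 0
-19384 c = -17185
c = -17185/-19384 ≈ 0.8866 J/(g·K)

c ≈ 0.887 J/(g·K)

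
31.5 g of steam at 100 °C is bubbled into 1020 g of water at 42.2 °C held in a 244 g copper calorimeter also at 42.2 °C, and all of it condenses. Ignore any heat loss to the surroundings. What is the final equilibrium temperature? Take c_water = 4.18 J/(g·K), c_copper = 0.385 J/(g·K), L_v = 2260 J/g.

Conservation of energy gives ΣQ = 0:
steam→water at 100 °C releases m L_v = 31.5×2260 = 71190; condensed water 100 °C→T: 131.67(T − 100); water warms: 1020×4.18×(T − 42.2) = 4263.6(T − 42.2); cup: 93.94(T − 42.2)
4489.2 T = 71190 + 13167 + 183888 = 268245
T ≈ 59.75 °C (< 100 °C, so full condensation is consistent).

T_f ≈ 59.8 °C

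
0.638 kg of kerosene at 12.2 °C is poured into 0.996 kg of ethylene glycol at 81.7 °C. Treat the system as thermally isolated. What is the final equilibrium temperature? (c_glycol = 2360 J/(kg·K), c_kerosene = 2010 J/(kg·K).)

Heat lost by the glycol equals heat gained by the kerosene:
0.996*2360*(81.7 − T) = 0.638*2010*(T − 12.2)
2350.6(81.7 − T) = 1282.4(T − 12.2)
3632.9 T = 207686  ⇒  T ≈ 57.17 °C

T_f ≈ 57.2 °C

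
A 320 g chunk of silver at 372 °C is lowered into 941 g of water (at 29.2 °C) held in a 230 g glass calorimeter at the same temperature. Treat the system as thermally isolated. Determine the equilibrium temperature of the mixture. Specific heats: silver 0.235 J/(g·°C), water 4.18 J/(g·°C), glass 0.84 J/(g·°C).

T_f ≈ 35.3 °C

Energy conservation, ΣQ = 0:
320·0.235·(T − 372) + 941·4.18·(T − 29.2) + 230·0.84·(T − 29.2) = 0
75.2(T − 372) + 3933.4(T − 29.2) + 193.2(T − 29.2) = 0
(75.2 + 3933.4 + 193.2) T = 75.2·372 + 3933.4·29.2 + 193.2·29.2
T = 148471/4201.8 ≈ 35.34 °C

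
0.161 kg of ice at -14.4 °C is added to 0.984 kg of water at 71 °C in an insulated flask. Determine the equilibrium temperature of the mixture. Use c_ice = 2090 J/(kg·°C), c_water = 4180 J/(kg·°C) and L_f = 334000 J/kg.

Let T be the final temperature. ΣQ_i = 0:
ice -14.4→0 °C: 0.161·2090·14.4 = 4845.5; fusion: m_ice L_f = 0.161·334000 = 53774; meltwater 0→T: 0.161·4180·T = 672.98 T; water: 4113.1(T − 71)
4786.1 T = 292032 − 58619 = 233412
T ≈ 48.77 °C — above 0 °C, consistent with complete melting.

T_f ≈ 48.8 °C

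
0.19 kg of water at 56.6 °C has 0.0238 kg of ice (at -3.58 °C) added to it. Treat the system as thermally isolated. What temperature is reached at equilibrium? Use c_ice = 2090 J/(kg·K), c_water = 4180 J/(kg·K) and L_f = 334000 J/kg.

Net heat exchanged in the isolated system is zero:
warm ice to 0 °C: 0.0238×2090×(0 − (-3.58)) = 178.08; latent heat to melt: 0.0238×334000 = 7949.2; meltwater 0→T: 0.0238×4180×T = 99.48 T; water: 794.2(T − 56.6)
893.68 T = 44952 − 8127.3 = 36824
T ≈ 41.21 °C. Since T > 0 °C, the all-ice-melts assumption holds.

T_f ≈ 41.2 °C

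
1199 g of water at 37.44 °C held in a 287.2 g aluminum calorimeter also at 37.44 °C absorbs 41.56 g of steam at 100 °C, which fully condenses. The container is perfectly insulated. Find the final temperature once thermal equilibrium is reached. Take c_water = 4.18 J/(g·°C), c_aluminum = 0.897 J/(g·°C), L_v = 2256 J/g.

Setting the total heat transfer to zero:
condense steam: −41.56×2256 = −93759
  condensed water 100 °C→T: 173.72(T − 100)
  original water: 5011.8(T − 37.44)
  cup: 257.62(T − 37.44)
5443.2 T = 93759 + 17372 + 197288 = 308419
T ≈ 56.66 °C — below 100 °C, confirming all the steam condensed.

T_f ≈ 56.7 °C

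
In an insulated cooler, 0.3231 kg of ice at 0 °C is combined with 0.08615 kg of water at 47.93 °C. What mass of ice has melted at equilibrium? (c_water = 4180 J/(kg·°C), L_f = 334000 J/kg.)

m_melted ≈ 0.0517 kg

Heat available from the water dropping to 0 °C: 0.08615·4180·47.93 = 17260 J.
Fully melting the ice requires m_ice L_f = 0.3231·334000 = 107915 J.
That's not enough to melt it all — equilibrium is at 0 °C with ice remaining.
m_melt = 17260 / L_f = 0.05168 kg.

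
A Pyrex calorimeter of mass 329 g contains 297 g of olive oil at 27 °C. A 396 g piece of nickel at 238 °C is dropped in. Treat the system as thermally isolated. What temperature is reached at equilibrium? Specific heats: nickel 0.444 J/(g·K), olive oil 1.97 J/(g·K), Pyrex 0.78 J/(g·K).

Conservation of energy gives ΣQ = 0:
396·0.444·(T − 238) + 297·1.97·(T − 27) + 329·0.78·(T − 27) = 0
175.82(T − 238) + 585.09(T − 27) + 256.62(T − 27) = 0
1017.5 T = 64572
T ≈ 63.46 °C

T_f ≈ 63.5 °C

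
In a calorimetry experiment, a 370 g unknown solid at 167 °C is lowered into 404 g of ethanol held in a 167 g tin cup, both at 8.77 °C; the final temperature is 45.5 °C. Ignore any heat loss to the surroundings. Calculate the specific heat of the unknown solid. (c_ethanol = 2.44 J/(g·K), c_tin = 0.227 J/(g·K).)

c ≈ 0.836 J/(g·K)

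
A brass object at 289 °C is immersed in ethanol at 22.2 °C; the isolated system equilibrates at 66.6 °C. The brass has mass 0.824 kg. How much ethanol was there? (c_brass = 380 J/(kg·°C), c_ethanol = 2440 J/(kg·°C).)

Setting the total heat transfer to zero:
0.824·380·(66.6 − 289) + m·2440·(66.6 − 22.2) = 0
108336 m = 69638
m = 69638/108336 ≈ 0.6428 kg

m ≈ 0.643 kg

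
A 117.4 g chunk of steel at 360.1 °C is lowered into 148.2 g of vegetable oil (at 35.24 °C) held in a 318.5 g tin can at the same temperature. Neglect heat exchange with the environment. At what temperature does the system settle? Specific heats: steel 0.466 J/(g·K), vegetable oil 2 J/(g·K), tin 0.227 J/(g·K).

T_f ≈ 77.2 °C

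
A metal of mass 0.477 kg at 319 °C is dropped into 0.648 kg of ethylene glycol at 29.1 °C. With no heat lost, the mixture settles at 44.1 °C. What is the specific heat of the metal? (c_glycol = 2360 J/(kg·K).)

Conservation of energy gives ΣQ = 0:
0.477·c·(44.1 − 319) + 0.648·2360·(44.1 − 29.1) = 0
-131.13 c = -22939
c = -22939/-131.13 ≈ 174.9 J/(kg·K)

c ≈ 175 J/(kg·K)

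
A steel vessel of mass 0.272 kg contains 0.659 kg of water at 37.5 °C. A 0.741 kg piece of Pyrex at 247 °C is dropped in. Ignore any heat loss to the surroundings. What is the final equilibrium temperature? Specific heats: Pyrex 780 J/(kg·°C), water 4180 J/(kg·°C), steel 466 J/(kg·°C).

Heat gained plus heat lost sum to zero:
0.741·780·(T − 247) + 0.659·4180·(T − 37.5) + 0.272·466·(T − 37.5) = 0
(577.98 + 2754.6 + 126.75) T = 577.98·247 + 2754.6·37.5 + 126.75·37.5
T = 250813/3459.4 ≈ 72.50 °C

T_f ≈ 72.5 °C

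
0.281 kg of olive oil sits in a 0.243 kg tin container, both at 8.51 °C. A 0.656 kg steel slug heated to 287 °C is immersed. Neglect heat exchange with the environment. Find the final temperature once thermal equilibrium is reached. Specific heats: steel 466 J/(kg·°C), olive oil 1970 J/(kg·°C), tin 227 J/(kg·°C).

T_f ≈ 101.6 °C

Setting the total heat transfer to zero:
0.656×466×(T − 287) + 0.281×1970×(T − 8.51) + 0.243×227×(T − 8.51) = 0
305.7(T − 287) + 553.57(T − 8.51) + 55.16(T − 8.51) = 0
(305.7 + 553.57 + 55.16) T = 305.7×287 + 553.57×8.51 + 55.16×8.51
T = 92915 / 914.43 = 102 °C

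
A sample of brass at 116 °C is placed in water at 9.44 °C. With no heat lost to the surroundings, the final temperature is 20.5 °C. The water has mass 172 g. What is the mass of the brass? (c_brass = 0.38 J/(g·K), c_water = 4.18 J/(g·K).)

m ≈ 219 g

Taking heat into each body as positive, Σ m c ΔT = 0:
m×0.38×(20.5 − 116) + 172×4.18×(20.5 − 9.44) = 0
-36.29 m = -7951.7
m = -7951.7/-36.29 ≈ 219.1 g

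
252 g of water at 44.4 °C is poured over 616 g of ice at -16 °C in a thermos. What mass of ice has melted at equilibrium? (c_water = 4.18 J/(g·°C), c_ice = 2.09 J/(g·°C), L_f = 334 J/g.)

Water can give up m c ΔT = 252·4.18·44.4 = 46769 J before reaching 0 °C.
Of that, 616·2.09·16 = 20599 J goes to bring the ice to 0 °C, leaving 26170 J.
Fully melting the ice requires m_ice L_f = 616·334 = 205744 J.
26170 J < 205744 J, so only part of the ice melts and the system sits at 0 °C.
Mass melted = 26170/334 ≈ 78.35 g.

m_melted ≈ 78.4 g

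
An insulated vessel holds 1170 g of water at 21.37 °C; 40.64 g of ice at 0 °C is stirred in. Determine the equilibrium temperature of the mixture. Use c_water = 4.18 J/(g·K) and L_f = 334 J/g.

Energy conservation, ΣQ = 0:
fusion: m_ice L_f = 40.64×334 = 13574; meltwater 0→T: 40.64×4.18×T = 169.88 T; water cools: 1170×4.18×(T − 21.37) = 4890.6(T − 21.37)
5060.5 T = 104512 − 13574 = 90938
T ≈ 17.97 °C. Since T > 0 °C, the all-ice-melts assumption holds.

T_f ≈ 18.0 °C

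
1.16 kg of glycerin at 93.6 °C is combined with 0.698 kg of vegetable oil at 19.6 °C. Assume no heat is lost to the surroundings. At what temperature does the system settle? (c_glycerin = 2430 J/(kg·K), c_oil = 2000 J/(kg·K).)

Set heat shed by the hot body equal to heat absorbed by the cold body:
1.16·2430·(93.6 − T) = 0.698·2000·(T − 19.6)
2818.8(93.6 − T) = 1396(T − 19.6)
4214.8 T = 291201  ⇒  T ≈ 69.09 °C

T_f ≈ 69.1 °C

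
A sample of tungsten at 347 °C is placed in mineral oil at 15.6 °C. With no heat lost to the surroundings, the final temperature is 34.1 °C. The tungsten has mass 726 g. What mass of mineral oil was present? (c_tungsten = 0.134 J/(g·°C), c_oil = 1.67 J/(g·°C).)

m ≈ 985 g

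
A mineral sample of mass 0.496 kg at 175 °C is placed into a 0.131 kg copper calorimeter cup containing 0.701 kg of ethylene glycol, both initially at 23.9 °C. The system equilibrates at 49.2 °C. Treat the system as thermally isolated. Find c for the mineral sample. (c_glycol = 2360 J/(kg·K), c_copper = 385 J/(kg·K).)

Heat gained plus heat lost sum to zero:
0.496·c·(49.2 − 175) + 0.701·2360·(49.2 − 23.9) + 0.131·385·(49.2 − 23.9) = 0
-62.4 c = -43131
c = -43131/-62.4 ≈ 691.2 J/(kg·K)

c ≈ 691 J/(kg·K)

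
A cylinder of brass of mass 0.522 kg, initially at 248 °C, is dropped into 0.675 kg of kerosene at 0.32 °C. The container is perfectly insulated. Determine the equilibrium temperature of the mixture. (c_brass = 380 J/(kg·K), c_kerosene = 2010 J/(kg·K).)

T_f ≈ 31.9 °C

Conservation of energy gives ΣQ = 0:
0.522×380×(T − 248) + 0.675×2010×(T − 0.32) = 0
198.36(T − 248) + 1356.8(T − 0.32) = 0
1555.1 T = 49627
T = 49627/1555.1 ≈ 31.91 °C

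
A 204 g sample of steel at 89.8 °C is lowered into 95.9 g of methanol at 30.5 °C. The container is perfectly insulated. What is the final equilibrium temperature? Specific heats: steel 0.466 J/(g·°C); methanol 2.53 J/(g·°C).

T_f ≈ 47.2 °C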